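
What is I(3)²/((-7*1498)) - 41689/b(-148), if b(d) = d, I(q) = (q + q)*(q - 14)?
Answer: 218253083/775964 ≈ 281.27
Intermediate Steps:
I(q) = 2*q*(-14 + q) (I(q) = (2*q)*(-14 + q) = 2*q*(-14 + q))
I(3)²/((-7*1498)) - 41689/b(-148) = (2*3*(-14 + 3))²/((-7*1498)) - 41689/(-148) = (2*3*(-11))²/(-10486) - 41689*(-1/148) = (-66)²*(-1/10486) + 41689/148 = 4356*(-1/10486) + 41689/148 = -2178/5243 + 41689/148 = 218253083/775964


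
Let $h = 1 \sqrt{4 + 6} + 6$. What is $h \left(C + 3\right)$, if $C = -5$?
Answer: $-12 - 2 \sqrt{10} \approx -18.325$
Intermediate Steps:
$h = 6 + \sqrt{10}$ ($h = 1 \sqrt{10} + 6 = \sqrt{10} + 6 = 6 + \sqrt{10} \approx 9.1623$)
$h \left(C + 3\right) = \left(6 + \sqrt{10}\right) \left(-5 + 3\right) = \left(6 + \sqrt{10}\right) \left(-2\right) = -12 - 2 \sqrt{10}$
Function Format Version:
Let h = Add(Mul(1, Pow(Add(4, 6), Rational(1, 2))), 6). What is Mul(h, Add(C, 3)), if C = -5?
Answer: Add(-12, Mul(-2, Pow(10, Rational(1, 2)))) ≈ -18.325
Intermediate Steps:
h = Add(6, Pow(10, Rational(1, 2))) (h = Add(Mul(1, Pow(10, Rational(1, 2))), 6) = Add(Pow(10, Rational(1, 2)), 6) = Add(6, Pow(10, Rational(1, 2))) ≈ 9.1623)
Mul(h, Add(C, 3)) = Mul(Add(6, Pow(10, Rational(1, 2))), Add(-5, 3)) = Mul(Add(6, Pow(10, Rational(1, 2))), -2) = Add(-12, Mul(-2, Pow(10, Rational(1, 2))))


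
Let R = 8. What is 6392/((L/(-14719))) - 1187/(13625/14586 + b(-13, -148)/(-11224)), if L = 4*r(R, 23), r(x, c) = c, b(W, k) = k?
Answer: -228264690678175/222935734 ≈ -1.0239e+6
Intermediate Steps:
L = 92 (L = 4*23 = 92)
6392/((L/(-14719))) - 1187/(13625/14586 + b(-13, -148)/(-11224)) = 6392/((92/(-14719))) - 1187/(13625/14586 - 148/(-11224)) = 6392/((92*(-1/14719))) - 1187/(13625*(1/14586) - 148*(-1/11224)) = 6392/(-92/14719) - 1187/(13625/14586 + 37/2806) = 6392*(-14719/92) - 1187/9692858/10232079 = -23520962/23 - 1187*10232079/9692858 = -23520962/23 - 12145477773/9692858 = -228264690678175/222935734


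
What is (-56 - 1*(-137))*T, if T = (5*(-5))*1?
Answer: -2025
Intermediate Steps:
T = -25 (T = -25*1 = -25)
(-56 - 1*(-137))*T = (-56 - 1*(-137))*(-25) = (-56 + 137)*(-25) = 81*(-25) = -2025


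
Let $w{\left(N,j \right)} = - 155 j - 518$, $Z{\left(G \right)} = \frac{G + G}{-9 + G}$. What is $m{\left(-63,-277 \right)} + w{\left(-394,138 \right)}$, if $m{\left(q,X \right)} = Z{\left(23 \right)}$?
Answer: $- \frac{153333}{7} \approx -21905.0$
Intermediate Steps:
$Z{\left(G \right)} = \frac{2 G}{-9 + G}$
$m{\left(q,X \right)} = \frac{23}{7}$ ($m{\left(q,X \right)} = 2 \cdot 23 \frac{1}{-9 + 23} = 2 \cdot 23 \cdot \frac{1}{14} = \frac{23}{7}$)
$w{\left(N,j \right)} = -518 - 155 j$
$m{\left(-63,-277 \right)} + w{\left(-394,138 \right)} = \frac{23}{7} - 21908 = - \frac{153333}{7}$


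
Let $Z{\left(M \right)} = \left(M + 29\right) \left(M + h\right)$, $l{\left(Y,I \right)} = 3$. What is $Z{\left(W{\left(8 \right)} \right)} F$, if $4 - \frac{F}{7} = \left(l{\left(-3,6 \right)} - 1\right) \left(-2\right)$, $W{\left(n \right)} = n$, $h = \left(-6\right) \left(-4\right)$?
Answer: $66304$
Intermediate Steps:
$h = 24$
$Z{\left(M \right)} = \left(24 + M\right) \left(29 + M\right)$ ($Z{\left(M \right)} = \left(M + 29\right) \left(M + 24\right) = \left(29 + M\right) \left(24 + M\right) = \left(24 + M\right) \left(29 + M\right)$)
$F = 56$ ($F = 28 - 7 \left(3 - 1\right) \left(-2\right) = 28 - 7 \cdot 2 \left(-2\right) = 28 - -28 = 28 + 28 = 56$)
$Z{\left(W{\left(8 \right)} \right)} F = \left(696 + 8^{2} + 53 \cdot 8\right) 56 = \left(696 + 64 + 424\right) 56 = 1184 \cdot 56 = 66304$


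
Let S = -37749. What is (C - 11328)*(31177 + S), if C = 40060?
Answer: -188826704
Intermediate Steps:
(C - 11328)*(31177 + S) = (40060 - 11328)*(31177 - 37749) = 28732*(-6572) = -188826704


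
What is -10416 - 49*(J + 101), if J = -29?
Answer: -13944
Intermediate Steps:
-10416 - 49*(J + 101) = -10416 - 49*(-29 + 101) = -10416 - 49*72 = -10416 - 3528 = -13944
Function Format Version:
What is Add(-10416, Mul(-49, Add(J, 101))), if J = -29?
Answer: -13944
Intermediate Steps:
Add(-10416, Mul(-49, Add(J, 101))) = Add(-10416, Mul(-49, Add(-29, 101))) = Add(-10416, Mul(-49, 72)) = Add(-10416, -3528) = -13944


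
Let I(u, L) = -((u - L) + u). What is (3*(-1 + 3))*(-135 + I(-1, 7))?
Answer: -756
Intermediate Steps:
I(u, L) = L - 2*u (I(u, L) = -(-L + 2*u) = L - 2*u)
(3*(-1 + 3))*(-135 + I(-1, 7)) = (3*(-1 + 3))*(-135 + (7 - 2*(-1))) = (3*2)*(-135 + (7 + 2)) = 6*(-135 + 9) = 6*(-126) = -756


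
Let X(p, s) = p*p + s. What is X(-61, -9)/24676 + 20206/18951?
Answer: 142237342/116908719 ≈ 1.2167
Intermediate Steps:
X(p, s) = s + p**2 (X(p, s) = p**2 + s = s + p**2)
X(-61, -9)/24676 + 20206/18951 = (-9 + (-61)**2)/24676 + 20206/18951 = (-9 + 3721)*(1/24676) + 20206*(1/18951) = 3712*(1/24676) + 20206/18951 = 928/6169 + 20206/18951 = 142237342/116908719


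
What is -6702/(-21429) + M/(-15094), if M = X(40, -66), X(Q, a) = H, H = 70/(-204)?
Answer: 382187733/1221919676 ≈ 0.31278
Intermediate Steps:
H = -35/102 (H = 70*(-1/204) = -35/102 ≈ -0.34314)
X(Q, a) = -35/102
M = -35/102 ≈ -0.34314
-6702/(-21429) + M/(-15094) = -6702/(-21429) - 35/102/(-15094) = -6702*(-1/21429) - 35/102*(-1/15094) = 2234/7143 + 35/1539588 = 382187733/1221919676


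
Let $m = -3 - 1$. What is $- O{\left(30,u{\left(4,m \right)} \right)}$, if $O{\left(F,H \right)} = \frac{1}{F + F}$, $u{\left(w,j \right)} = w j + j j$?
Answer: $- \frac{1}{60} \approx -0.016667$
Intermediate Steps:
$m = -4$
$u{\left(w,j \right)} = j^{2} + j w$ ($u{\left(w,j \right)} = j w + j^{2} = j^{2} + j w$)
$O{\left(F,H \right)} = \frac{1}{2 F}$
$- O{\left(30,u{\left(4,m \right)} \right)} = - \frac{1}{2 \cdot 30} = \left(-1\right) \frac{1}{60} = - \frac{1}{60}$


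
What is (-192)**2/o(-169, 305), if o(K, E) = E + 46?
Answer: 4096/39 ≈ 105.03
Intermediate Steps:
o(K, E) = 46 + E
(-192)**2/o(-169, 305) = (-192)**2/(46 + 305) = 36864/351 = 36864*(1/351) = 4096/39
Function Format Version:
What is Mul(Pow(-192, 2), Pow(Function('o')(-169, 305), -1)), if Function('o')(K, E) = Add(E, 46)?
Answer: Rational(4096, 39) ≈ 105.03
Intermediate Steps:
Function('o')(K, E) = Add(46, E)
Mul(Pow(-192, 2), Pow(Function('o')(-169, 305), -1)) = Mul(Pow(-192, 2), Pow(Add(46, 305), -1)) = Mul(36864, Pow(351, -1)) = Mul(36864, Rational(1, 351)) = Rational(4096, 39)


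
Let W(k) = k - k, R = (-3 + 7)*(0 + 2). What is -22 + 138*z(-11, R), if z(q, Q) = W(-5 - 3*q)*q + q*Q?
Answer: -12166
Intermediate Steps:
R = 8 (R = 4*2 = 8)
W(k) = 0
z(q, Q) = Q*q (z(q, Q) = 0*q + q*Q = 0 + Q*q = Q*q)
-22 + 138*z(-11, R) = -22 + 138*(8*(-11)) = -22 + 138*(-88) = -22 - 12144 = -12166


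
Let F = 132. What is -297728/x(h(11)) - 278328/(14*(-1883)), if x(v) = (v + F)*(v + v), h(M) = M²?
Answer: 2298051148/403509953 ≈ 5.6952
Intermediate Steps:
x(v) = 2*v*(132 + v) (x(v) = (v + 132)*(v + v) = (132 + v)*(2*v) = 2*v*(132 + v))
-297728/x(h(11)) - 278328/(14*(-1883)) = -297728*1/(242*(132 + 11²)) - 278328/(14*(-1883)) = -297728*1/(242*(132 + 121)) - 278328/(-26362) = -297728/(2*121*253) - 278328*(-1/26362) = -297728/61226 + 139164/13181 = -297728*1/61226 + 139164/13181 = -148864/30613 + 139164/13181 = 2298051148/403509953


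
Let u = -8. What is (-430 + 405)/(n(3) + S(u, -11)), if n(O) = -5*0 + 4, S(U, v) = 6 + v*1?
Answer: 25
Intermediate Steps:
S(U, v) = 6 + v
n(O) = 4 (n(O) = 0 + 4 = 4)
(-430 + 405)/(n(3) + S(u, -11)) = (-430 + 405)/(4 + (6 - 11)) = -25/(4 - 5) = -25/(-1) = -25*(-1) = 25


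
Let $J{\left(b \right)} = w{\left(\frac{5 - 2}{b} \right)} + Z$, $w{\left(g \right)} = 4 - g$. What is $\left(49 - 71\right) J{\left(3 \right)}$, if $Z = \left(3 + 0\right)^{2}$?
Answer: $-264$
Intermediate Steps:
$Z = 9$ ($Z = 3^{2} = 9$)
$J{\left(b \right)} = 13 - \frac{3}{b}$ ($J{\left(b \right)} = \left(4 - \frac{5 - 2}{b}\right) + 9 = \left(4 - \frac{3}{b}\right) + 9 = 13 - \frac{3}{b}$)
$\left(49 - 71\right) J{\left(3 \right)} = \left(49 - 71\right) \left(13 - \frac{3}{3}\right) = - 22 \left(13 - 1\right) = \left(-22\right) 12 = -264$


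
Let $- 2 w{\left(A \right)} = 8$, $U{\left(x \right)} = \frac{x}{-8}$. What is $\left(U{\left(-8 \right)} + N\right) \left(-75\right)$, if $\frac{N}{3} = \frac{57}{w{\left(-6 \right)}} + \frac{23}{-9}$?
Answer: $\frac{14825}{4} \approx 3706.3$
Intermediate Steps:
$U{\left(x \right)} = - \frac{x}{8}$ ($U{\left(x \right)} = x \left(- \frac{1}{8}\right) = - \frac{x}{8}$)
$w{\left(A \right)} = -4$ ($w{\left(A \right)} = \left(- \frac{1}{2}\right) 8 = -4$)
$N = - \frac{605}{12}$ ($N = 3 \left(\frac{57}{-4} + \frac{23}{-9}\right) = 3 \left(57 \left(- \frac{1}{4}\right) + 23 \left(- \frac{1}{9}\right)\right) = 3 \left(- \frac{57}{4} - \frac{23}{9}\right) = 3 \left(- \frac{605}{36}\right) = - \frac{605}{12} \approx -50.417$)
$\left(U{\left(-8 \right)} + N\right) \left(-75\right) = \left(\left(- \frac{1}{8}\right) \left(-8\right) - \frac{605}{12}\right) \left(-75\right) = \left(1 - \frac{605}{12}\right) \left(-75\right) = \left(- \frac{593}{12}\right) \left(-75\right) = \frac{14825}{4}$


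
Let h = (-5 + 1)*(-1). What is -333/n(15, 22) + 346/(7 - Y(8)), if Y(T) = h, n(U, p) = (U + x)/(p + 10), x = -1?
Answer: -13562/21 ≈ -645.81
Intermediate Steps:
n(U, p) = (-1 + U)/(10 + p) (n(U, p) = (U - 1)/(p + 10) = (-1 + U)/(10 + p))
h = 4 (h = -4*(-1) = 4)
Y(T) = 4
-333/n(15, 22) + 346/(7 - Y(8)) = -333*(10 + 22)/(-1 + 15) + 346/(7 - 1*4) = -333/(14/32) + 346/(7 - 4) = -333/((1/32)*14) + 346/3 = -333/7/16 + 346*(1/3) = -333*16/7 + 346/3 = -5328/7 + 346/3 = -13562/21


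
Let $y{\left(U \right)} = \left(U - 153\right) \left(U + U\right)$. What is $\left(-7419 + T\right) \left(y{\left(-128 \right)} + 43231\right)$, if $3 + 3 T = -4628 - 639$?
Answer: $-1056734003$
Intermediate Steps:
$y{\left(U \right)} = 2 U \left(-153 + U\right)$ ($y{\left(U \right)} = \left(-153 + U\right) 2 U = 2 U \left(-153 + U\right)$)
$T = - \frac{5270}{3}$ ($T = -1 + \frac{-4628 - 639}{3} = -1 + \frac{1}{3} \left(-5267\right) = -1 - \frac{5267}{3} = - \frac{5270}{3} \approx -1756.7$)
$\left(-7419 + T\right) \left(y{\left(-128 \right)} + 43231\right) = \left(-7419 - \frac{5270}{3}\right) \left(2 \left(-128\right) \left(-153 - 128\right) + 43231\right) = - \frac{27527 \left(2 \left(-128\right) \left(-281\right) + 43231\right)}{3} = - \frac{27527 \left(71936 + 43231\right)}{3} = \left(- \frac{27527}{3}\right) 115167 = -1056734003$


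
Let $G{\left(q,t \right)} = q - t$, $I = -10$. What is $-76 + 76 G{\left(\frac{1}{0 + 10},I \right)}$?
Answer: $\frac{3458}{5} \approx 691.6$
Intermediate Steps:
$-76 + 76 G{\left(\frac{1}{0 + 10},I \right)} = -76 + 76 \left(\frac{1}{0 + 10} - -10\right) = -76 + 76 \left(\frac{1}{10} + 10\right) = -76 + 76 \cdot \frac{101}{10} = -76 + \frac{3838}{5} = \frac{3458}{5}$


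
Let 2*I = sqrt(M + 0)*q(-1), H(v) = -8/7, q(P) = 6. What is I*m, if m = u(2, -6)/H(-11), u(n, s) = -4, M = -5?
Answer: 21*I*sqrt(5)/2 ≈ 23.479*I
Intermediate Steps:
H(v) = -8/7 (H(v) = -8*1/7 = -8/7)
m = 7/2 (m = -4/(-8/7) = -4*(-7/8) = 7/2 ≈ 3.5000)
I = 3*I*sqrt(5) (I = (sqrt(-5 + 0)*6)/2 = (sqrt(-5)*6)/2 = ((I*sqrt(5))*6)/2 = (6*I*sqrt(5))/2 = 3*I*sqrt(5) ≈ 6.7082*I)
I*m = (3*I*sqrt(5))*(7/2) = 21*I*sqrt(5)/2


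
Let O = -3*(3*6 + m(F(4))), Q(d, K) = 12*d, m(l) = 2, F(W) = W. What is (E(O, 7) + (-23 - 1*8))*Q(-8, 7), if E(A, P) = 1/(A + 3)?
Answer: 56576/19 ≈ 2977.7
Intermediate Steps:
O = -60 (O = -3*(3*6 + 2) = -3*(18 + 2) = -3*20 = -60)
E(A, P) = 1/(3 + A)
(E(O, 7) + (-23 - 1*8))*Q(-8, 7) = (1/(3 - 60) + (-23 - 1*8))*(12*(-8)) = (1/(-57) + (-23 - 8))*(-96) = (-1/57 - 31)*(-96) = -1768/57*(-96) = 56576/19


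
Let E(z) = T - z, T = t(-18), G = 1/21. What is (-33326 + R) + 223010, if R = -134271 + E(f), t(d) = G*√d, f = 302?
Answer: 55111 + I*√2/7 ≈ 55111.0 + 0.20203*I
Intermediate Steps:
G = 1/21 ≈ 0.047619
t(d) = √d/21
T = I*√2/7 (T = √(-18)/21 = (3*I*√2)/21 = I*√2/7 ≈ 0.20203*I)
E(z) = -z + I*√2/7 (E(z) = I*√2/7 - z = -z + I*√2/7)
R = -134573 + I*√2/7 (R = -134271 + (-1*302 + I*√2/7) = -134271 + (-302 + I*√2/7) = -134573 + I*√2/7 ≈ -1.3457e+5 + 0.20203*I)
(-33326 + R) + 223010 = (-33326 + (-134573 + I*√2/7)) + 223010 = (-167899 + I*√2/7) + 223010 = 55111 + I*√2/7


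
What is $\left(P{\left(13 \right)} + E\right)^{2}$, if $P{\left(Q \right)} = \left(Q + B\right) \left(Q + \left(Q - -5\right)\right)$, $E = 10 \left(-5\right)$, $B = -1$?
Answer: $103684$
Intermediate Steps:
$E = -50$
$P{\left(Q \right)} = \left(-1 + Q\right) \left(5 + 2 Q\right)$ ($P{\left(Q \right)} = \left(Q - 1\right) \left(Q + \left(Q - -5\right)\right) = \left(-1 + Q\right) \left(Q + \left(Q + 5\right)\right) = \left(-1 + Q\right) \left(Q + \left(5 + Q\right)\right) = \left(-1 + Q\right) \left(5 + 2 Q\right)$)
$\left(P{\left(13 \right)} + E\right)^{2} = \left(\left(-5 + 2 \cdot 13^{2} + 3 \cdot 13\right) - 50\right)^{2} = \left(\left(-5 + 2 \cdot 169 + 39\right) - 50\right)^{2} = \left(\left(-5 + 338 + 39\right) - 50\right)^{2} = \left(372 - 50\right)^{2} = 322^{2} = 103684$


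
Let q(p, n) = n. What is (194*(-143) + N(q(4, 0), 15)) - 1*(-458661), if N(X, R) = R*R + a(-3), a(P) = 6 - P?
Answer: 431153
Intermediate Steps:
N(X, R) = 9 + R² (N(X, R) = R*R + (6 - 1*(-3)) = R² + (6 + 3) = R² + 9 = 9 + R²)
(194*(-143) + N(q(4, 0), 15)) - 1*(-458661) = (194*(-143) + (9 + 15²)) - 1*(-458661) = (-27742 + (9 + 225)) + 458661 = (-27742 + 234) + 458661 = -27508 + 458661 = 431153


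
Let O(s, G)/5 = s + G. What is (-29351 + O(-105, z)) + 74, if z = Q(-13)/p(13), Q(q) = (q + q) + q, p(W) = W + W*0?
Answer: -29817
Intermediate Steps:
p(W) = W (p(W) = W + 0 = W)
Q(q) = 3*q (Q(q) = 2*q + q = 3*q)
z = -3 (z = (3*(-13))/13 = -39*1/13 = -3)
O(s, G) = 5*G + 5*s (O(s, G) = 5*(s + G) = 5*(G + s) = 5*G + 5*s)
(-29351 + O(-105, z)) + 74 = (-29351 + (5*(-3) + 5*(-105))) + 74 = (-29351 + (-15 - 525)) + 74 = (-29351 - 540) + 74 = -29891 + 74 = -29817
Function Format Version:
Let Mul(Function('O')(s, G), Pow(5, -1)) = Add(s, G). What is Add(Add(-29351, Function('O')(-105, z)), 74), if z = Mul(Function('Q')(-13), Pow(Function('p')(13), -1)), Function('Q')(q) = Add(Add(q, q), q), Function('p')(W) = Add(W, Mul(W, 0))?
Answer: -29817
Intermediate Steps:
Function('p')(W) = W (Function('p')(W) = Add(W, 0) = W)
Function('Q')(q) = Mul(3, q) (Function('Q')(q) = Add(Mul(2, q), q) = Mul(3, q))
z = -3 (z = Mul(Mul(3, -13), Pow(13, -1)) = Mul(-39, Rational(1, 13)) = -3)
Function('O')(s, G) = Add(Mul(5, G), Mul(5, s)) (Function('O')(s, G) = Mul(5, Add(s, G)) = Mul(5, Add(G, s)) = Add(Mul(5, G), Mul(5, s)))
Add(Add(-29351, Function('O')(-105, z)), 74) = Add(Add(-29351, Add(Mul(5, -3), Mul(5, -105))), 74) = Add(Add(-29351, Add(-15, -525)), 74) = Add(Add(-29351, -540), 74) = Add(-29891, 74) = -29817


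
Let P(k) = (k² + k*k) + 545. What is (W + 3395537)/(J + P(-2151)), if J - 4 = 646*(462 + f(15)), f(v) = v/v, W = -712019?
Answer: 2683518/9553249 ≈ 0.28090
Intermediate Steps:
f(v) = 1
P(k) = 545 + 2*k² (P(k) = (k² + k²) + 545 = 2*k² + 545 = 545 + 2*k²)
J = 299102 (J = 4 + 646*(462 + 1) = 4 + 646*463 = 4 + 299098 = 299102)
(W + 3395537)/(J + P(-2151)) = (-712019 + 3395537)/(299102 + (545 + 2*(-2151)²)) = 2683518/(299102 + (545 + 2*4626801)) = 2683518/(299102 + (545 + 9253602)) = 2683518/(299102 + 9254147) = 2683518/9553249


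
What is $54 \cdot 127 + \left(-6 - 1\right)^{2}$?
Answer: $6907$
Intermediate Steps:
$54 \cdot 127 + \left(-6 - 1\right)^{2} = 6858 + \left(-7\right)^{2} = 6858 + 49 = 6907$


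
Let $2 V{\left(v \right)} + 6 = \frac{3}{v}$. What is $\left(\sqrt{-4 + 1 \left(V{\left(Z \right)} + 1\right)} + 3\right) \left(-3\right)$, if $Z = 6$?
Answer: $-9 - \frac{3 i \sqrt{23}}{2} \approx -9.0 - 7.1937 i$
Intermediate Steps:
$V{\left(v \right)} = -3 + \frac{3}{2 v}$ ($V{\left(v \right)} = -3 + \frac{3 \frac{1}{v}}{2} = -3 + \frac{3}{2 v}$)
$\left(\sqrt{-4 + 1 \left(V{\left(Z \right)} + 1\right)} + 3\right) \left(-3\right) = \left(\sqrt{-4 + 1 \left(\left(-3 + \frac{3}{2 \cdot 6}\right) + 1\right)} + 3\right) \left(-3\right) = \left(\sqrt{-4 + 1 \left(\left(-3 + \frac{3}{2} \cdot \frac{1}{6}\right) + 1\right)} + 3\right) \left(-3\right) = \left(\sqrt{-4 + 1 \left(\left(-3 + \frac{1}{4}\right) + 1\right)} + 3\right) \left(-3\right) = \left(\sqrt{-4 + 1 \left(- \frac{11}{4} + 1\right)} + 3\right) \left(-3\right) = \left(\sqrt{-4 + 1 \left(- \frac{7}{4}\right)} + 3\right) \left(-3\right) = \left(\sqrt{-4 - \frac{7}{4}} + 3\right) \left(-3\right) = \left(\sqrt{- \frac{23}{4}} + 3\right) \left(-3\right) = \left(\frac{i \sqrt{23}}{2} + 3\right) \left(-3\right) = \left(3 + \frac{i \sqrt{23}}{2}\right) \left(-3\right) = -9 - \frac{3 i \sqrt{23}}{2}$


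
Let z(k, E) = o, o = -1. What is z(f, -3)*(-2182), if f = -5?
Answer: 2182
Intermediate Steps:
z(k, E) = -1
z(f, -3)*(-2182) = -1*(-2182) = 2182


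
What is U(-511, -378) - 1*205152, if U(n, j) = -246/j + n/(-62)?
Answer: -801288977/3906 ≈ -2.0514e+5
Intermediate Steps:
U(n, j) = -246/j - n/62 (U(n, j) = -246/j + n*(-1/62) = -246/j - n/62)
U(-511, -378) - 1*205152 = (-246/(-378) - 1/62*(-511)) - 1*205152 = (-246*(-1/378) + 511/62) - 205152 = (41/63 + 511/62) - 205152 = 34735/3906 - 205152 = -801288977/3906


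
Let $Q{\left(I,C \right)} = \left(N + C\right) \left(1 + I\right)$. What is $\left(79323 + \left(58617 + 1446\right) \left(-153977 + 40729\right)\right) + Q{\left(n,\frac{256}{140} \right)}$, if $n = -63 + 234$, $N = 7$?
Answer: $- \frac{238067682387}{35} \approx -6.8019 \cdot 10^{9}$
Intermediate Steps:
$n = 171$
$Q{\left(I,C \right)} = \left(1 + I\right) \left(7 + C\right)$ ($Q{\left(I,C \right)} = \left(7 + C\right) \left(1 + I\right) = \left(1 + I\right) \left(7 + C\right)$)
$\left(79323 + \left(58617 + 1446\right) \left(-153977 + 40729\right)\right) + Q{\left(n,\frac{256}{140} \right)} = \left(79323 + \left(58617 + 1446\right) \left(-153977 + 40729\right)\right) + \left(7 + \frac{256}{140} + 7 \cdot 171 + \frac{256}{140} \cdot 171\right) = \left(79323 + 60063 \left(-113248\right)\right) + \left(7 + 256 \cdot \frac{1}{140} + 1197 + 256 \cdot \frac{1}{140} \cdot 171\right) = \left(79323 - 6802014624\right) + \left(7 + \frac{64}{35} + 1197 + \frac{64}{35} \cdot 171\right) = -6801935301 + \left(7 + \frac{64}{35} + 1197 + \frac{10944}{35}\right) = -6801935301 + \frac{53148}{35} = - \frac{238067682387}{35}$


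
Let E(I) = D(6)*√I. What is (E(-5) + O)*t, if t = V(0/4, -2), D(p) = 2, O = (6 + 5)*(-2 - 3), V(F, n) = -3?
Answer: 165 - 6*I*√5 ≈ 165.0 - 13.416*I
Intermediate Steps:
O = -55 (O = 11*(-5) = -55)
E(I) = 2*√I
t = -3
(E(-5) + O)*t = (2*√(-5) - 55)*(-3) = (2*(I*√5) - 55)*(-3) = (2*I*√5 - 55)*(-3) = (-55 + 2*I*√5)*(-3) = 165 - 6*I*√5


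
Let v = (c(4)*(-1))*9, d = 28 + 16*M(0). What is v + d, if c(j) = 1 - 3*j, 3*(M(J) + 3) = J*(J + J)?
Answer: 79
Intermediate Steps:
M(J) = -3 + 2*J**2/3 (M(J) = -3 + (J*(J + J))/3 = -3 + (J*(2*J))/3 = -3 + (2*J**2)/3 = -3 + 2*J**2/3)
d = -20 (d = 28 + 16*(-3 + (2/3)*0**2) = 28 + 16*(-3 + (2/3)*0) = 28 + 16*(-3 + 0) = 28 + 16*(-3) = 28 - 48 = -20)
v = 99 (v = ((1 - 3*4)*(-1))*9 = ((1 - 12)*(-1))*9 = -11*(-1)*9 = 11*9 = 99)
v + d = 99 - 20 = 79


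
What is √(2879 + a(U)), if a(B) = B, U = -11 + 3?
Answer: 3*√319 ≈ 53.582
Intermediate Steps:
U = -8
√(2879 + a(U)) = √(2879 - 8) = √2871 = 3*√319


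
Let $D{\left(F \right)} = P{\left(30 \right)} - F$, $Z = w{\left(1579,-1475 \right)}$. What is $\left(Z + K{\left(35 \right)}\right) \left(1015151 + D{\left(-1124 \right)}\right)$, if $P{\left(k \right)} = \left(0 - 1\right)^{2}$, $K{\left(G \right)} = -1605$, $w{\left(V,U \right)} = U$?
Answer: $-3130130080$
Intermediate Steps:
$Z = -1475$
$P{\left(k \right)} = 1$ ($P{\left(k \right)} = \left(-1\right)^{2} = 1$)
$D{\left(F \right)} = 1 - F$
$\left(Z + K{\left(35 \right)}\right) \left(1015151 + D{\left(-1124 \right)}\right) = \left(-1475 - 1605\right) \left(1015151 + \left(1 - -1124\right)\right) = - 3080 \left(1015151 + \left(1 + 1124\right)\right) = - 3080 \left(1015151 + 1125\right) = \left(-3080\right) 1016276 = -3130130080$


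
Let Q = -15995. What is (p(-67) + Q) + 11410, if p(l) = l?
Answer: -4652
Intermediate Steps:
(p(-67) + Q) + 11410 = (-67 - 15995) + 11410 = -16062 + 11410 = -4652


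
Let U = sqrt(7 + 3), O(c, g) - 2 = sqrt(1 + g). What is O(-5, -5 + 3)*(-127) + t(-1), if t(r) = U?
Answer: -254 + sqrt(10) - 127*I ≈ -250.84 - 127.0*I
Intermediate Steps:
O(c, g) = 2 + sqrt(1 + g)
U = sqrt(10) ≈ 3.1623
t(r) = sqrt(10)
O(-5, -5 + 3)*(-127) + t(-1) = (2 + sqrt(1 + (-5 + 3)))*(-127) + sqrt(10) = (2 + sqrt(1 - 2))*(-127) + sqrt(10) = (2 + sqrt(-1))*(-127) + sqrt(10) = (2 + I)*(-127) + sqrt(10) = (-254 - 127*I) + sqrt(10) = -254 + sqrt(10) - 127*I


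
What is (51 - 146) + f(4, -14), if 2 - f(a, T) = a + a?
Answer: -101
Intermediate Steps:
f(a, T) = 2 - 2*a (f(a, T) = 2 - (a + a) = 2 - 2*a)
(51 - 146) + f(4, -14) = (51 - 146) + (2 - 2*4) = -95 + (2 - 8) = -95 - 6 = -101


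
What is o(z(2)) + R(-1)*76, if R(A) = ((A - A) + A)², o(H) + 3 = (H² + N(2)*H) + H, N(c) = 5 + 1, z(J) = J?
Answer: 91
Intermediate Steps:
N(c) = 6
o(H) = -3 + H² + 7*H (o(H) = -3 + ((H² + 6*H) + H) = -3 + (H² + 7*H) = -3 + H² + 7*H)
R(A) = A² (R(A) = (0 + A)² = A²)
o(z(2)) + R(-1)*76 = (-3 + 2² + 7*2) + (-1)²*76 = (-3 + 4 + 14) + 1*76 = 15 + 76 = 91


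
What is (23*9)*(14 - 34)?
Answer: -4140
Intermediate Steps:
(23*9)*(14 - 34) = 207*(-20) = -4140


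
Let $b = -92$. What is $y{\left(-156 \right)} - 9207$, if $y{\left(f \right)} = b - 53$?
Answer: $-9352$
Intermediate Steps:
$y{\left(f \right)} = -145$ ($y{\left(f \right)} = -92 - 53 = -145$)
$y{\left(-156 \right)} - 9207 = -145 - 9207 = -9352$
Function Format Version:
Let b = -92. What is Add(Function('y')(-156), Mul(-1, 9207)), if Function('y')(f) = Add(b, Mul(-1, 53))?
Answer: -9352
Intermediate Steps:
Function('y')(f) = -145 (Function('y')(f) = Add(-92, Mul(-1, 53)) = Add(-92, -53) = -145)
Add(Function('y')(-156), Mul(-1, 9207)) = Add(-145, Mul(-1, 9207)) = Add(-145, -9207) = -9352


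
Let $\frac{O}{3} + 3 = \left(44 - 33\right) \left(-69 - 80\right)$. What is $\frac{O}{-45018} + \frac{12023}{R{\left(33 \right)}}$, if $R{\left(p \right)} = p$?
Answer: $\frac{2734414}{7503} \approx 364.44$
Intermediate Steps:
$O = -4926$ ($O = -9 + 3 \left(44 - 33\right) \left(-69 - 80\right) = -9 + 3 \left(44 - 33\right) \left(-149\right) = -9 + 3 \cdot 11 \left(-149\right) = -9 + 3 \left(-1639\right) = -9 - 4917 = -4926$)
$\frac{O}{-45018} + \frac{12023}{R{\left(33 \right)}} = - \frac{4926}{-45018} + \frac{12023}{33} = \left(-4926\right) \left(- \frac{1}{45018}\right) + 12023 \cdot \frac{1}{33} = \frac{821}{7503} + \frac{1093}{3} = \frac{2734414}{7503}$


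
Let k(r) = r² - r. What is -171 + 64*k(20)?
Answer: 24149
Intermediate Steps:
-171 + 64*k(20) = -171 + 64*(20*(-1 + 20)) = -171 + 64*(20*19) = -171 + 64*380 = -171 + 24320 = 24149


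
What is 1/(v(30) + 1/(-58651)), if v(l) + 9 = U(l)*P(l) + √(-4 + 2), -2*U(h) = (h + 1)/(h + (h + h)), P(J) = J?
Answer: -1754371409946/25101300551953 - 123837832836*I*√2/25101300551953 ≈ -0.069892 - 0.0069771*I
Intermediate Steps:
U(h) = -(1 + h)/(6*h) (U(h) = -(h + 1)/(2*(h + (h + h))) = -(1 + h)/(2*(h + 2*h)) = -(1 + h)/(2*(3*h)) = -(1 + h)*1/(3*h)/2 = -(1 + h)/(6*h))
v(l) = -55/6 - l/6 + I*√2 (v(l) = -9 + (((-1 - l)/(6*l))*l + √(-4 + 2)) = -9 + ((-⅙ - l/6) + √(-2)) = -9 + ((-⅙ - l/6) + I*√2) = -9 + (-⅙ - l/6 + I*√2) = -55/6 - l/6 + I*√2)
1/(v(30) + 1/(-58651)) = 1/((-55/6 - ⅙*30 + I*√2) + 1/(-58651)) = 1/((-55/6 - 5 + I*√2) - 1/58651) = 1/((-85/6 + I*√2) - 1/58651) = 1/(-4985341/351906 + I*√2)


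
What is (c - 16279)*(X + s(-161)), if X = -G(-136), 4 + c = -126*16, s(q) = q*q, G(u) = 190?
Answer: -470851569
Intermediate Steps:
s(q) = q**2
c = -2020 (c = -4 - 126*16 = -4 - 2016 = -2020)
X = -190 (X = -1*190 = -190)
(c - 16279)*(X + s(-161)) = (-2020 - 16279)*(-190 + (-161)**2) = -18299*(-190 + 25921) = -18299*25731 = -470851569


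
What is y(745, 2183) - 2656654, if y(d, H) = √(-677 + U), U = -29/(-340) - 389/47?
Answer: -2656654 + I*√43742681215/7990 ≈ -2.6567e+6 + 26.176*I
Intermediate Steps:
U = -130897/15980 (U = -29*(-1/340) - 389*1/47 = 29/340 - 389/47 = -130897/15980 ≈ -8.1913)
y(d, H) = I*√43742681215/7990 (y(d, H) = √(-677 - 130897/15980) = √(-10949357/15980) = I*√43742681215/7990)
y(745, 2183) - 2656654 = I*√43742681215/7990 - 2656654 = -2656654 + I*√43742681215/7990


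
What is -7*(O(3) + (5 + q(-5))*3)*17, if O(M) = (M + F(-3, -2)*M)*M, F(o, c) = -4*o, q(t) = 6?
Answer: -17850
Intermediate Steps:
O(M) = 13*M² (O(M) = (M + (-4*(-3))*M)*M = (M + 12*M)*M = (13*M)*M = 13*M²)
-7*(O(3) + (5 + q(-5))*3)*17 = -7*(13*3² + (5 + 6)*3)*17 = -7*(13*9 + 11*3)*17 = -7*(117 + 33)*17 = -7*150*17 = -1050*17 = -17850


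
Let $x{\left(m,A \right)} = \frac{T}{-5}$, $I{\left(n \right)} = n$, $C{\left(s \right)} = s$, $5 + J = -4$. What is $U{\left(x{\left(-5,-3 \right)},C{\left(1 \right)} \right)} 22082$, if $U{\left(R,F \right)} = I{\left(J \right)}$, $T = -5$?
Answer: $-198738$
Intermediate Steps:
$J = -9$ ($J = -5 - 4 = -9$)
$x{\left(m,A \right)} = 1$ ($x{\left(m,A \right)} = - \frac{5}{-5} = \left(-5\right) \left(- \frac{1}{5}\right) = 1$)
$U{\left(R,F \right)} = -9$
$U{\left(x{\left(-5,-3 \right)},C{\left(1 \right)} \right)} 22082 = \left(-9\right) 22082 = -198738$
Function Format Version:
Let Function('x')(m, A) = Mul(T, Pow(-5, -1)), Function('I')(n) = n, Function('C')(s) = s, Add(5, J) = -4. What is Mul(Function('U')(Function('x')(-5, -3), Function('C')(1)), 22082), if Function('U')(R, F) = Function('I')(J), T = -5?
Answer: -198738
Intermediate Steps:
J = -9 (J = Add(-5, -4) = -9)
Function('x')(m, A) = 1 (Function('x')(m, A) = Mul(-5, Pow(-5, -1)) = Mul(-5, Rational(-1, 5)) = 1)
Function('U')(R, F) = -9
Mul(Function('U')(Function('x')(-5, -3), Function('C')(1)), 22082) = Mul(-9, 22082) = -198738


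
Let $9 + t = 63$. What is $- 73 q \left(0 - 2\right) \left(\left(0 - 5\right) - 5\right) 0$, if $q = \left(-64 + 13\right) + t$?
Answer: $0$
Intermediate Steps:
$t = 54$ ($t = -9 + 63 = 54$)
$q = 3$ ($q = \left(-64 + 13\right) + 54 = -51 + 54 = 3$)
$- 73 q \left(0 - 2\right) \left(\left(0 - 5\right) - 5\right) 0 = \left(-73\right) 3 \left(0 - 2\right) \left(\left(0 - 5\right) - 5\right) 0 = - 219 \left(- 2 \left(-5 - 5\right) 0\right) = - 219 \left(- 2 \left(\left(-10\right) 0\right)\right) = - 219 \left(\left(-2\right) 0\right) = \left(-219\right) 0 = 0$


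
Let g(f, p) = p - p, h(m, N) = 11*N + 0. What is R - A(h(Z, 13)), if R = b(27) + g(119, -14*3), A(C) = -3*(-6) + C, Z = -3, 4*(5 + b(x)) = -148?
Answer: -203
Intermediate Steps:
b(x) = -42 (b(x) = -5 + (¼)*(-148) = -5 - 37 = -42)
h(m, N) = 11*N
A(C) = 18 + C
g(f, p) = 0
R = -42 (R = -42 + 0 = -42)
R - A(h(Z, 13)) = -42 - (18 + 11*13) = -42 - (18 + 143) = -42 - 1*161 = -42 - 161 = -203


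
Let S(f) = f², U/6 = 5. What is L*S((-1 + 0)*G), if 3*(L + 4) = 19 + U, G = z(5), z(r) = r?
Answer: 925/3 ≈ 308.33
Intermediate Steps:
U = 30 (U = 6*5 = 30)
G = 5
L = 37/3 (L = -4 + (19 + 30)/3 = -4 + (⅓)*49 = -4 + 49/3 = 37/3 ≈ 12.333)
L*S((-1 + 0)*G) = 37*((-1 + 0)*5)²/3 = 37*(-1*5)²/3 = (37/3)*(-5)² = (37/3)*25 = 925/3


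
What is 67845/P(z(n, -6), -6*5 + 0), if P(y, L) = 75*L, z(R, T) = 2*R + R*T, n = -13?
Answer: -4523/150 ≈ -30.153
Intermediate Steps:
67845/P(z(n, -6), -6*5 + 0) = 67845/((75*(-6*5 + 0))) = 67845/((75*(-30 + 0))) = 67845/((75*(-30))) = 67845/(-2250) = 67845*(-1/2250) = -4523/150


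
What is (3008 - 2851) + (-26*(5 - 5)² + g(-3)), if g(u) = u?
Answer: 154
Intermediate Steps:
(3008 - 2851) + (-26*(5 - 5)² + g(-3)) = (3008 - 2851) + (-26*(5 - 5)² - 3) = 157 + (-26*0² - 3) = 157 + (-26*0 - 3) = 157 + (0 - 3) = 157 - 3 = 154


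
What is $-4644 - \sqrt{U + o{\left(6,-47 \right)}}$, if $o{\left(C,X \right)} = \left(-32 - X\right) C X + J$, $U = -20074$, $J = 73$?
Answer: $-4644 - i \sqrt{24231} \approx -4644.0 - 155.66 i$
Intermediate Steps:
$o{\left(C,X \right)} = 73 + C X \left(-32 - X\right)$ ($o{\left(C,X \right)} = \left(-32 - X\right) C X + 73 = C \left(-32 - X\right) X + 73 = C X \left(-32 - X\right) + 73 = 73 + C X \left(-32 - X\right)$)
$-4644 - \sqrt{U + o{\left(6,-47 \right)}} = -4644 - \sqrt{-20074 - \left(-73 - 9024 + 13254\right)} = -4644 - \sqrt{-20074 + \left(73 - 6 \cdot 2209 + 9024\right)} = -4644 - \sqrt{-20074 + \left(73 - 13254 + 9024\right)} = -4644 - \sqrt{-20074 - 4157} = -4644 - \sqrt{-24231} = -4644 - i \sqrt{24231}$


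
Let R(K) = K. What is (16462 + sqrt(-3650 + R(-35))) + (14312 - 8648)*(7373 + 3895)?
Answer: 63838414 + I*sqrt(3685) ≈ 6.3838e+7 + 60.704*I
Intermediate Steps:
(16462 + sqrt(-3650 + R(-35))) + (14312 - 8648)*(7373 + 3895) = (16462 + sqrt(-3650 - 35)) + (14312 - 8648)*(7373 + 3895) = (16462 + sqrt(-3685)) + 5664*11268 = (16462 + I*sqrt(3685)) + 63821952 = 63838414 + I*sqrt(3685)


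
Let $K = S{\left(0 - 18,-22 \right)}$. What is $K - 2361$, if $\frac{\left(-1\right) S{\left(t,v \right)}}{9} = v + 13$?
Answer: $-2280$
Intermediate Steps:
$S{\left(t,v \right)} = -117 - 9 v$ ($S{\left(t,v \right)} = - 9 \left(v + 13\right) = - 9 \left(13 + v\right) = -117 - 9 v$)
$K = 81$ ($K = -117 - -198 = -117 + 198 = 81$)
$K - 2361 = 81 - 2361 = -2280$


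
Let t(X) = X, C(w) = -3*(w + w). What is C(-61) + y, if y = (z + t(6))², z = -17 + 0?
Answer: 487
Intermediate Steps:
C(w) = -6*w
z = -17
y = 121 (y = (-17 + 6)² = (-11)² = 121)
C(-61) + y = -6*(-61) + 121 = 366 + 121 = 487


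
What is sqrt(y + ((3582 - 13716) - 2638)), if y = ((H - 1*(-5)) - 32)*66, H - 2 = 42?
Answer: 5*I*sqrt(466) ≈ 107.94*I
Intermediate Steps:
H = 44 (H = 2 + 42 = 44)
y = 1122 (y = ((44 - 1*(-5)) - 32)*66 = ((44 + 5) - 32)*66 = (49 - 32)*66 = 17*66 = 1122)
sqrt(y + ((3582 - 13716) - 2638)) = sqrt(1122 + ((3582 - 13716) - 2638)) = sqrt(1122 + (-10134 - 2638)) = sqrt(1122 - 12772) = sqrt(-11650) = 5*I*sqrt(466)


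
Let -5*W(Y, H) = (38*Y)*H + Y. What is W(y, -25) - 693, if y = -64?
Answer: -64201/5 ≈ -12840.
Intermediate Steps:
W(Y, H) = -Y/5 - 38*H*Y/5 (W(Y, H) = -((38*Y)*H + Y)/5 = -(38*H*Y + Y)/5 = -(Y + 38*H*Y)/5 = -Y/5 - 38*H*Y/5)
W(y, -25) - 693 = -1/5*(-64)*(1 + 38*(-25)) - 693 = -1/5*(-64)*(1 - 950) - 693 = -1/5*(-64)*(-949) - 693 = -60736/5 - 693 = -64201/5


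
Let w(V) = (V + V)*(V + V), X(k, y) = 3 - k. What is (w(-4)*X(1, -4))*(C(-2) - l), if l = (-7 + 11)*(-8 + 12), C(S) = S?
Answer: -2304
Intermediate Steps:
l = 16 (l = 4*4 = 16)
w(V) = 4*V² (w(V) = (2*V)*(2*V) = 4*V²)
(w(-4)*X(1, -4))*(C(-2) - l) = ((4*(-4)²)*(3 - 1*1))*(-2 - 1*16) = ((4*16)*(3 - 1))*(-2 - 16) = (64*2)*(-18) = 128*(-18) = -2304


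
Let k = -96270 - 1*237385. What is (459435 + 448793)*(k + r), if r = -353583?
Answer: -624168794264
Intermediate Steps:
k = -333655 (k = -96270 - 237385 = -333655)
(459435 + 448793)*(k + r) = (459435 + 448793)*(-333655 - 353583) = 908228*(-687238) = -624168794264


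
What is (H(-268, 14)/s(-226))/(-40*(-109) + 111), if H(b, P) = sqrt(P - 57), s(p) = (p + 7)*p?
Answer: I*sqrt(43)/221287674 ≈ 2.9633e-8*I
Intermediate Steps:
s(p) = p*(7 + p) (s(p) = (7 + p)*p = p*(7 + p))
H(b, P) = sqrt(-57 + P)
(H(-268, 14)/s(-226))/(-40*(-109) + 111) = (sqrt(-57 + 14)/((-226*(7 - 226))))/(-40*(-109) + 111) = (sqrt(-43)/((-226*(-219))))/(4360 + 111) = ((I*sqrt(43))/49494)/4471 = ((I*sqrt(43))*(1/49494))*(1/4471) = (I*sqrt(43)/49494)*(1/4471) = I*sqrt(43)/221287674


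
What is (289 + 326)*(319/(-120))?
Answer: -13079/8 ≈ -1634.9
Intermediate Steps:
(289 + 326)*(319/(-120)) = 615*(319*(-1/120)) = 615*(-319/120) = -13079/8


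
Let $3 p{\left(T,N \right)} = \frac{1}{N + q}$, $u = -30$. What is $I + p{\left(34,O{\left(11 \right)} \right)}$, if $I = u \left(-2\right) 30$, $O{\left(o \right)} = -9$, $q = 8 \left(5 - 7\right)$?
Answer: $\frac{134999}{75} \approx 1800.0$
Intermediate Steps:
$q = -16$ ($q = 8 \left(-2\right) = -16$)
$p{\left(T,N \right)} = \frac{1}{3 \left(-16 + N\right)}$ ($p{\left(T,N \right)} = \frac{1}{3 \left(N - 16\right)} = \frac{1}{3 \left(-16 + N\right)}$)
$I = 1800$ ($I = \left(-30\right) \left(-2\right) 30 = 60 \cdot 30 = 1800$)
$I + p{\left(34,O{\left(11 \right)} \right)} = 1800 + \frac{1}{3 \left(-16 - 9\right)} = 1800 + \frac{1}{3 \left(-25\right)} = 1800 + \frac{1}{3} \left(- \frac{1}{25}\right) = 1800 - \frac{1}{75} = \frac{134999}{75}$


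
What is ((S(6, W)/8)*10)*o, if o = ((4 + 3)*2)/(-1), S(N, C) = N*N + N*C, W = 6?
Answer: -1260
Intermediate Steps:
S(N, C) = N**2 + C*N
o = -14 (o = (7*2)*(-1) = 14*(-1) = -14)
((S(6, W)/8)*10)*o = (((6*(6 + 6))/8)*10)*(-14) = (((6*12)*(1/8))*10)*(-14) = ((72*(1/8))*10)*(-14) = (9*10)*(-14) = 90*(-14) = -1260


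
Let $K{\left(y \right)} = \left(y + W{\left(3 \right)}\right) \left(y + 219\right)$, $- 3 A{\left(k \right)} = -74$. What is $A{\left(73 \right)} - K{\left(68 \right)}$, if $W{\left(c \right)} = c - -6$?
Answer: $- \frac{66223}{3} \approx -22074.0$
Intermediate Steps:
$A{\left(k \right)} = \frac{74}{3}$ ($A{\left(k \right)} = \left(- \frac{1}{3}\right) \left(-74\right) = \frac{74}{3}$)
$W{\left(c \right)} = 6 + c$ ($W{\left(c \right)} = c + 6 = 6 + c$)
$K{\left(y \right)} = \left(9 + y\right) \left(219 + y\right)$ ($K{\left(y \right)} = \left(y + \left(6 + 3\right)\right) \left(y + 219\right) = \left(y + 9\right) \left(219 + y\right) = \left(9 + y\right) \left(219 + y\right)$)
$A{\left(73 \right)} - K{\left(68 \right)} = \frac{74}{3} - \left(1971 + 68^{2} + 228 \cdot 68\right) = \frac{74}{3} - \left(1971 + 4624 + 15504\right) = \frac{74}{3} - 22099 = - \frac{66223}{3}$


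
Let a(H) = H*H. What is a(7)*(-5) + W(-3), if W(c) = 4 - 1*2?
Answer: -243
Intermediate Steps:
W(c) = 2 (W(c) = 4 - 2 = 2)
a(H) = H**2
a(7)*(-5) + W(-3) = 7**2*(-5) + 2 = 49*(-5) + 2 = -245 + 2 = -243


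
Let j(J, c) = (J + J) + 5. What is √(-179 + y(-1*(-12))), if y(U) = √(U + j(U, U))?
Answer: √(-179 + √41) ≈ 13.138*I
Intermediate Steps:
j(J, c) = 5 + 2*J (j(J, c) = 2*J + 5 = 5 + 2*J)
y(U) = √(5 + 3*U) (y(U) = √(U + (5 + 2*U)) = √(5 + 3*U))
√(-179 + y(-1*(-12))) = √(-179 + √(5 + 3*(-1*(-12)))) = √(-179 + √(5 + 3*12)) = √(-179 + √(5 + 36)) = √(-179 + √41)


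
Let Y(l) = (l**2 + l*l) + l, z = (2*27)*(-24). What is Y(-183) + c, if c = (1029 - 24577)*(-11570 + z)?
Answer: 303035363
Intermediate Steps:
z = -1296 (z = 54*(-24) = -1296)
c = 302968568 (c = (1029 - 24577)*(-11570 - 1296) = -23548*(-12866) = 302968568)
Y(l) = l + 2*l**2 (Y(l) = (l**2 + l**2) + l = 2*l**2 + l = l + 2*l**2)
Y(-183) + c = -183*(1 + 2*(-183)) + 302968568 = -183*(1 - 366) + 302968568 = -183*(-365) + 302968568 = 66795 + 302968568 = 303035363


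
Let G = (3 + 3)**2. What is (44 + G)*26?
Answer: 2080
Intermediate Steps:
G = 36 (G = 6**2 = 36)
(44 + G)*26 = (44 + 36)*26 = 80*26 = 2080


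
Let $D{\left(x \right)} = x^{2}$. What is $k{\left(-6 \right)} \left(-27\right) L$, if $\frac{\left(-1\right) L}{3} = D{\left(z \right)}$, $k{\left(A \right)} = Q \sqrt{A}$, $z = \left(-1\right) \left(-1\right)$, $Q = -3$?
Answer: $- 243 i \sqrt{6} \approx - 595.23 i$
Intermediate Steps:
$z = 1$
$k{\left(A \right)} = - 3 \sqrt{A}$
$L = -3$ ($L = - 3 \cdot 1^{2} = \left(-3\right) 1 = -3$)
$k{\left(-6 \right)} \left(-27\right) L = - 3 \sqrt{-6} \left(-27\right) \left(-3\right) = - 3 i \sqrt{6} \left(-27\right) \left(-3\right) = 81 i \sqrt{6} \left(-3\right) = - 243 i \sqrt{6}$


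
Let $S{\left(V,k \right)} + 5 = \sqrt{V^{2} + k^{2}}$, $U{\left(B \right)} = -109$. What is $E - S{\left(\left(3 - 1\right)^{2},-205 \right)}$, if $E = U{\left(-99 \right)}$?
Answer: $-104 - \sqrt{42041} \approx -309.04$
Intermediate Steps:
$E = -109$
$S{\left(V,k \right)} = -5 + \sqrt{V^{2} + k^{2}}$
$E - S{\left(\left(3 - 1\right)^{2},-205 \right)} = -109 - \left(-5 + \sqrt{\left(\left(3 - 1\right)^{2}\right)^{2} + \left(-205\right)^{2}}\right) = -109 - \left(-5 + \sqrt{\left(2^{2}\right)^{2} + 42025}\right) = -109 - \left(-5 + \sqrt{4^{2} + 42025}\right) = -109 - \left(-5 + \sqrt{16 + 42025}\right) = -109 - \left(-5 + \sqrt{42041}\right) = -109 + \left(5 - \sqrt{42041}\right) = -104 - \sqrt{42041}$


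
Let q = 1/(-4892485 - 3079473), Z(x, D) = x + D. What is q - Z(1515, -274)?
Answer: -9893199879/7971958 ≈ -1241.0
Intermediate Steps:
Z(x, D) = D + x
q = -1/7971958 (q = 1/(-7971958) = -1/7971958 ≈ -1.2544e-7)
q - Z(1515, -274) = -1/7971958 - (-274 + 1515) = -1/7971958 - 1*1241 = -1/7971958 - 1241 = -9893199879/7971958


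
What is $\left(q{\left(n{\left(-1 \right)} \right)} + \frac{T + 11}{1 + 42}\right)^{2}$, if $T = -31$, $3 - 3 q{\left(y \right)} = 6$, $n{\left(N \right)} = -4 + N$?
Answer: $\frac{3969}{1849} \approx 2.1466$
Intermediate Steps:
$q{\left(y \right)} = -1$ ($q{\left(y \right)} = 1 - 2 = -1$)
$\left(q{\left(n{\left(-1 \right)} \right)} + \frac{T + 11}{1 + 42}\right)^{2} = \left(-1 + \frac{-31 + 11}{1 + 42}\right)^{2} = \left(-1 - \frac{20}{43}\right)^{2} = \left(- \frac{63}{43}\right)^{2} = \frac{3969}{1849}$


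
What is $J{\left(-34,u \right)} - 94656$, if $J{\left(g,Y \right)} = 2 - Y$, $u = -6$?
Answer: $-94648$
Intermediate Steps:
$J{\left(-34,u \right)} - 94656 = \left(2 - -6\right) - 94656 = \left(2 + 6\right) - 94656 = 8 - 94656 = -94648$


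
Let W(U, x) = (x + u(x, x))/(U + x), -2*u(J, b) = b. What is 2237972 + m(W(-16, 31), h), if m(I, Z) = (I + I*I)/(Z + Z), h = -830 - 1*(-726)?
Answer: 418948356509/187200 ≈ 2.2380e+6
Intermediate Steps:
u(J, b) = -b/2
W(U, x) = x/(2*(U + x)) (W(U, x) = (x - x/2)/(U + x) = (x/2)/(U + x) = x/(2*(U + x)))
h = -104 (h = -830 + 726 = -104)
m(I, Z) = (I + I²)/(2*Z) (m(I, Z) = (I + I²)/((2*Z)) = (I + I²)*(1/(2*Z)) = (I + I²)/(2*Z))
2237972 + m(W(-16, 31), h) = 2237972 + (½)*((½)*31/(-16 + 31))*(1 + (½)*31/(-16 + 31))/(-104) = 2237972 + (½)*((½)*31/15)*(-1/104)*(1 + (½)*31/15) = 2237972 + (½)*((½)*31*(1/15))*(-1/104)*(1 + (½)*31*(1/15)) = 2237972 + (½)*(31/30)*(-1/104)*(1 + 31/30) = 2237972 + (½)*(31/30)*(-1/104)*(61/30) = 2237972 - 1891/187200 = 418948356509/187200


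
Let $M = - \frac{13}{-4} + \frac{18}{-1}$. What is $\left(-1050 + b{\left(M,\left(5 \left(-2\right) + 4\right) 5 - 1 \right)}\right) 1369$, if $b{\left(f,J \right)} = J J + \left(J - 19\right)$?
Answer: $-190291$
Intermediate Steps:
$M = - \frac{59}{4}$ ($M = \left(-13\right) \left(- \frac{1}{4}\right) + 18 \left(-1\right) = \frac{13}{4} - 18 = - \frac{59}{4} \approx -14.75$)
$b{\left(f,J \right)} = -19 + J + J^{2}$ ($b{\left(f,J \right)} = J^{2} + \left(-19 + J\right) = -19 + J + J^{2}$)
$\left(-1050 + b{\left(M,\left(5 \left(-2\right) + 4\right) 5 - 1 \right)}\right) 1369 = \left(-1050 + \left(-19 + \left(\left(5 \left(-2\right) + 4\right) 5 - 1\right) + \left(\left(5 \left(-2\right) + 4\right) 5 - 1\right)^{2}\right)\right) 1369 = \left(-1050 + \left(-19 + \left(\left(-10 + 4\right) 5 - 1\right) + \left(\left(-10 + 4\right) 5 - 1\right)^{2}\right)\right) 1369 = \left(-1050 - \left(50 - \left(\left(-6\right) 5 - 1\right)^{2}\right)\right) 1369 = \left(-1050 - \left(50 - \left(-30 - 1\right)^{2}\right)\right) 1369 = \left(-1050 - \left(50 - 961\right)\right) 1369 = \left(-1050 - -911\right) 1369 = \left(-1050 + 911\right) 1369 = \left(-139\right) 1369 = -190291$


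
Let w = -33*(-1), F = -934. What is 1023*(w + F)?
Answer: -921723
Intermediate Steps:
w = 33
1023*(w + F) = 1023*(33 - 934) = 1023*(-901) = -921723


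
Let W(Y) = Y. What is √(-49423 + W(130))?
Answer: 3*I*√5477 ≈ 222.02*I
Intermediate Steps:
√(-49423 + W(130)) = √(-49423 + 130) = √(-49293) = 3*I*√5477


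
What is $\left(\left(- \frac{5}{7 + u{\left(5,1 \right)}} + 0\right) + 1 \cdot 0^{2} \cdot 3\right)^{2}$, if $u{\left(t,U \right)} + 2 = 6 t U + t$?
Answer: $\frac{1}{64} \approx 0.015625$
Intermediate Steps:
$u{\left(t,U \right)} = -2 + t + 6 U t$ ($u{\left(t,U \right)} = -2 + \left(6 t U + t\right) = -2 + \left(6 U t + t\right) = -2 + \left(t + 6 U t\right) = -2 + t + 6 U t$)
$\left(\left(- \frac{5}{7 + u{\left(5,1 \right)}} + 0\right) + 1 \cdot 0^{2} \cdot 3\right)^{2} = \left(\left(- \frac{5}{7 + \left(-2 + 5 + 6 \cdot 1 \cdot 5\right)} + 0\right) + 1 \cdot 0^{2} \cdot 3\right)^{2} = \left(\left(- \frac{5}{7 + \left(-2 + 5 + 30\right)} + 0\right) + 1 \cdot 0 \cdot 3\right)^{2} = \left(\left(- \frac{5}{7 + 33} + 0\right) + 0 \cdot 3\right)^{2} = \left(\left(- \frac{5}{40} + 0\right) + 0\right)^{2} = \left(\left(\left(-5\right) \frac{1}{40} + 0\right) + 0\right)^{2} = \left(\left(- \frac{1}{8} + 0\right) + 0\right)^{2} = \left(- \frac{1}{8} + 0\right)^{2} = \left(- \frac{1}{8}\right)^{2} = \frac{1}{64}$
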